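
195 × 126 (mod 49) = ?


195 × 126 = 24570
24570 mod 49 = 21


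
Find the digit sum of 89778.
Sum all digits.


8 + 9 + 7 + 7 + 8 = 39


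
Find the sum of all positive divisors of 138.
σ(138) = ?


Divisors of 138: 1, 2, 3, 6, 23, 46, 69, 138
Sum = 1 + 2 + 3 + 6 + 23 + 46 + 69 + 138 = 288

σ(138) = 288


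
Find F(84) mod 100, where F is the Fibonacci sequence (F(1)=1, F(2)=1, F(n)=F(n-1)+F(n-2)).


F(k) mod 100 for k=1..84:
1, 1, 2, 3, 5, 8, 13, 21, 34, 55, 89, 44, 33, 77, 10, 87, 97, 84, 81, 65, 46, 11, 57, 68, 25, 93, 18, 11, 29, 40, 69, 9, 78, 87, 65, 52, 17, 69, 86, 55, 41, 96, 37, 33, 70, 3, 73, 76, 49, 25, 74, 99, 73, 72, 45, 17, 62, 79, 41, 20, 61, 81, 42, 23, 65, 88, 53, 41, 94, 35, 29, 64, 93, 57, 50, 7, 57, 64, 21, 85, 6, 91, 97, 88
F(84) mod 100 = 88


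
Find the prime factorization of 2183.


2183 / 37 = 59
59 / 59 = 1
2183 = 37 × 59


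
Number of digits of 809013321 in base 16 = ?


809013321 in base 16 = 30389049
Number of digits = 8

8 digits (base 16)


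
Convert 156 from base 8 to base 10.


156 (base 8) = 110 (decimal)
110 (decimal) = 110 (base 10)


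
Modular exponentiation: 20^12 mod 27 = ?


20^1 mod 27 = 20
20^2 mod 27 = 22
20^3 mod 27 = 8
20^4 mod 27 = 25
20^5 mod 27 = 14
20^6 mod 27 = 10
20^7 mod 27 = 11
20^8 mod 27 = 4
20^9 mod 27 = 26
20^10 mod 27 = 7
20^11 mod 27 = 5
20^12 mod 27 = 19


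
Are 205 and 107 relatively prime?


Euclidean algorithm:
205 = 1 * 107 + 98
107 = 1 * 98 + 9
98 = 10 * 9 + 8
9 = 1 * 8 + 1
8 = 8 * 1 + 0
GCD(205, 107) = 1

Yes, coprime (GCD = 1)


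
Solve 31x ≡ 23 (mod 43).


GCD(31, 43) = 1, unique solution
a^(-1) mod 43 = 25
x = 25 * 23 mod 43 = 16

x ≡ 16 (mod 43)


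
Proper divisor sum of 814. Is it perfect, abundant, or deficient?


Proper divisors: 1, 2, 11, 22, 37, 74, 407
Sum = 1 + 2 + 11 + 22 + 37 + 74 + 407 = 554
554 < 814 → deficient

s(814) = 554 (deficient)


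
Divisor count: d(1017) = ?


1017 = 3^2 × 113^1
d(1017) = (2+1) × (1+1) = 6

6 divisors


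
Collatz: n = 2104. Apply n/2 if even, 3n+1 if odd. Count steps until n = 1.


2104 → 1052 → 526 → 263 → 790 → 395 → 1186 → 593 → 1780 → 890 → 445 → 1336 → 668 → 334 → 167 → 502 → 251 → 754 → 377 → 1132 → 566 → 283 → 850 → 425 → 1276 → 638 → 319 → 958 → 479 → 1438 → 719 → 2158 → 1079 → 3238 → 1619 → 4858 → 2429 → 7288 → 3644 → 1822 → 911 → 2734 → 1367 → 4102 → 2051 → 6154 → 3077 → 9232 → 4616 → 2308 → 1154 → 577 → 1732 → 866 → 433 → 1300 → 650 → 325 → 976 → 488 → 244 → 122 → 61 → 184 → 92 → 46 → 23 → 70 → 35 → 106 → 53 → 160 → 80 → 40 → 20 → 10 → 5 → 16 → 8 → 4 → 2 → 1
Total steps = 81

81 steps


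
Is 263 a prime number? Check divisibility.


Check divisors up to sqrt(263) = 16.2173
No divisors found.
263 is prime.

Yes, 263 is prime


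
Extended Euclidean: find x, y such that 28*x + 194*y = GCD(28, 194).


Tabular extended Euclidean (each row: r = 28*s + 194*t):
r=28, s=1, t=0
r=194, s=0, t=1
q=0: r=28, s=1, t=0   [28*(1) + 194*(0) = 28]
q=6: r=26, s=-6, t=1   [28*(-6) + 194*(1) = 26]
q=1: r=2, s=7, t=-1   [28*(7) + 194*(-1) = 2]
q=13: r=0, s=-97, t=14   [28*(-97) + 194*(14) = 0]
GCD = 2; from the row with r=2: x=7, y=-1
Check: 28*(7) + 194*(-1) = 196 - 194 = 2

GCD = 2, x = 7, y = -1


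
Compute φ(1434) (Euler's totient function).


1434 = 2 × 3 × 239
Prime factors: 2, 3, 239
φ(1434) = 1434 × (1-1/2) × (1-1/3) × (1-1/239)
= 1434 × 1/2 × 2/3 × 238/239 = 476

φ(1434) = 476


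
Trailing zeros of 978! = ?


floor(978/5) = 195
floor(978/25) = 39
floor(978/125) = 7
floor(978/625) = 1
Total = 242

242 trailing zeros


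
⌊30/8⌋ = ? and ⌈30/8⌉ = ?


30/8 = 3.7500
floor = 3
ceil = 4

floor = 3, ceil = 4


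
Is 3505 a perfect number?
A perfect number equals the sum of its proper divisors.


Proper divisors of 3505: 1, 5, 701
Sum = 1 + 5 + 701 = 707

No, 3505 is not perfect (707 ≠ 3505)


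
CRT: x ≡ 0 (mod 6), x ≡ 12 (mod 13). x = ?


M = 6*13 = 78
M1 = M/6 = 13, M2 = M/13 = 6
M1^(-1) mod 6 = 1, M2^(-1) mod 13 = 11
x = 0*13*1 + 12*6*11 = 792
792 mod 78 = 12
Check: 12 mod 6 = 0 ✓, 12 mod 13 = 12 ✓

x ≡ 12 (mod 78)


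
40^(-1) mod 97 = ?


Use the extended Euclidean algorithm on (97, 40); each row r = 97*s + 40*t:
r=97, s=1, t=0
r=40, s=0, t=1
q=2: r=17, s=1, t=-2   [97*(1) + 40*(-2) = 17]
q=2: r=6, s=-2, t=5   [97*(-2) + 40*(5) = 6]
q=2: r=5, s=5, t=-12   [97*(5) + 40*(-12) = 5]
q=1: r=1, s=-7, t=17   [97*(-7) + 40*(17) = 1]
q=5: r=0, s=40, t=-97   [97*(40) + 40*(-97) = 0]
GCD = 1 with t = 17, so 40*(17) ≡ 1 (mod 97)
Inverse = 17 mod 97 = 17
Check: 40 * 17 = 680 ≡ 1 (mod 97)

40^(-1) ≡ 17 (mod 97)


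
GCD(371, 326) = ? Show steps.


371 = 1 * 326 + 45
326 = 7 * 45 + 11
45 = 4 * 11 + 1
11 = 11 * 1 + 0
GCD = 1


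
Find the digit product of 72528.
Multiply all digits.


7 × 2 × 5 × 2 × 8 = 1120


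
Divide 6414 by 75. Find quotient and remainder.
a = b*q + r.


6414 = 75 * 85 + 39
Check: 6375 + 39 = 6414

q = 85, r = 39


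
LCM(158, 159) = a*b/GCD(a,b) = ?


GCD(158, 159) = 1
LCM = 158*159/1 = 25122/1 = 25122

LCM = 25122


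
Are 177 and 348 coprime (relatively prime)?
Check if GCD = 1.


Euclidean algorithm:
348 = 1 * 177 + 171
177 = 1 * 171 + 6
171 = 28 * 6 + 3
6 = 2 * 3 + 0
GCD(177, 348) = 3

No, not coprime (GCD = 3)


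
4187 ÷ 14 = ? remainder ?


4187 = 14 * 299 + 1
Check: 4186 + 1 = 4187

q = 299, r = 1


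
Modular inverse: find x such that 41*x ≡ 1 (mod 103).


Use the extended Euclidean algorithm on (103, 41); each row r = 103*s + 41*t:
r=103, s=1, t=0
r=41, s=0, t=1
q=2: r=21, s=1, t=-2   [103*(1) + 41*(-2) = 21]
q=1: r=20, s=-1, t=3   [103*(-1) + 41*(3) = 20]
q=1: r=1, s=2, t=-5   [103*(2) + 41*(-5) = 1]
q=20: r=0, s=-41, t=103   [103*(-41) + 41*(103) = 0]
GCD = 1 with t = -5, so 41*(-5) ≡ 1 (mod 103)
Inverse = -5 mod 103 = 98
Check: 41 * 98 = 4018 ≡ 1 (mod 103)

41^(-1) ≡ 98 (mod 103)


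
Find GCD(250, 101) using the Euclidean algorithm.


250 = 2 * 101 + 48
101 = 2 * 48 + 5
48 = 9 * 5 + 3
5 = 1 * 3 + 2
3 = 1 * 2 + 1
2 = 2 * 1 + 0
GCD = 1


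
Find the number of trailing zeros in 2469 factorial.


floor(2469/5) = 493
floor(2469/25) = 98
floor(2469/125) = 19
floor(2469/625) = 3
Total = 613

613 trailing zeros


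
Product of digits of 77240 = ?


7 × 7 × 2 × 4 × 0 = 0


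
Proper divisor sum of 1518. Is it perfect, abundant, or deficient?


Proper divisors: 1, 2, 3, 6, 11, 22, 23, 33, 46, 66, 69, 138, 253, 506, 759
Sum = 1 + 2 + 3 + 6 + 11 + 22 + 23 + 33 + 46 + 66 + 69 + 138 + 253 + 506 + 759 = 1938
1938 > 1518 → abundant

s(1518) = 1938 (abundant)


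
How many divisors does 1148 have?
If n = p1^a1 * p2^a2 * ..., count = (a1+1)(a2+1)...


1148 = 2^2 × 7^1 × 41^1
d(1148) = (2+1) × (1+1) × (1+1) = 12

12 divisors


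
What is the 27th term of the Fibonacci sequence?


Sequence: 1, 1, 2, 3, 5, 8, 13, 21, 34, 55, 89, 144, 233, 377, 610, 987, 1597, 2584, 4181, 6765, 10946, 17711, 28657, 46368, 75025, 121393, 196418
F(27) = 196418


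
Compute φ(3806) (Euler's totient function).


3806 = 2 × 11 × 173
Prime factors: 2, 11, 173
φ(3806) = 3806 × (1-1/2) × (1-1/11) × (1-1/173)
= 3806 × 1/2 × 10/11 × 172/173 = 1720

φ(3806) = 1720


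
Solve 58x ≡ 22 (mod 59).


GCD(58, 59) = 1, unique solution
a^(-1) mod 59 = 58
x = 58 * 22 mod 59 = 37

x ≡ 37 (mod 59)


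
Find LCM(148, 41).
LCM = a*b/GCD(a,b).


GCD(148, 41) = 1
LCM = 148*41/1 = 6068/1 = 6068

LCM = 6068


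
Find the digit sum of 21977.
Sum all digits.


2 + 1 + 9 + 7 + 7 = 26


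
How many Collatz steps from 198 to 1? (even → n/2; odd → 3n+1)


198 → 99 → 298 → 149 → 448 → 224 → 112 → 56 → 28 → 14 → 7 → 22 → 11 → 34 → 17 → 52 → 26 → 13 → 40 → 20 → 10 → 5 → 16 → 8 → 4 → 2 → 1
Total steps = 26

26 steps


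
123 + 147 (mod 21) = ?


123 + 147 = 270
270 mod 21 = 18


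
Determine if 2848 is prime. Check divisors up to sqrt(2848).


2848 / 2 = 1424 (exact division)
2848 is NOT prime.

No, 2848 is not prime


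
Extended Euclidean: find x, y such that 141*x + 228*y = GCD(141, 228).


Tabular extended Euclidean (each row: r = 141*s + 228*t):
r=141, s=1, t=0
r=228, s=0, t=1
q=0: r=141, s=1, t=0   [141*(1) + 228*(0) = 141]
q=1: r=87, s=-1, t=1   [141*(-1) + 228*(1) = 87]
q=1: r=54, s=2, t=-1   [141*(2) + 228*(-1) = 54]
q=1: r=33, s=-3, t=2   [141*(-3) + 228*(2) = 33]
q=1: r=21, s=5, t=-3   [141*(5) + 228*(-3) = 21]
q=1: r=12, s=-8, t=5   [141*(-8) + 228*(5) = 12]
q=1: r=9, s=13, t=-8   [141*(13) + 228*(-8) = 9]
q=1: r=3, s=-21, t=13   [141*(-21) + 228*(13) = 3]
q=3: r=0, s=76, t=-47   [141*(76) + 228*(-47) = 0]
GCD = 3; from the row with r=3: x=-21, y=13
Check: 141*(-21) + 228*(13) = -2961 + 2964 = 3

GCD = 3, x = -21, y = 13


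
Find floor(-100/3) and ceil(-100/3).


-100/3 = -33.3333
floor = -34
ceil = -33

floor = -34, ceil = -33


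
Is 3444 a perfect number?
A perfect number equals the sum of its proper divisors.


Proper divisors of 3444: 1, 2, 3, 4, 6, 7, 12, 14, 21, 28, 41, 42, 82, 84, 123, 164, 246, 287, 492, 574, 861, 1148, 1722
Sum = 1 + 2 + 3 + 4 + 6 + 7 + 12 + 14 + 21 + 28 + 41 + 42 + 82 + 84 + 123 + 164 + 246 + 287 + 492 + 574 + 861 + 1148 + 1722 = 5964

No, 3444 is not perfect (5964 ≠ 3444)


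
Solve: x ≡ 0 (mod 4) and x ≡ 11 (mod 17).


M = 4*17 = 68
M1 = M/4 = 17, M2 = M/17 = 4
M1^(-1) mod 4 = 1, M2^(-1) mod 17 = 13
x = 0*17*1 + 11*4*13 = 572
572 mod 68 = 28
Check: 28 mod 4 = 0 ✓, 28 mod 17 = 11 ✓

x ≡ 28 (mod 68)


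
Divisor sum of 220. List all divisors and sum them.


Divisors of 220: 1, 2, 4, 5, 10, 11, 20, 22, 44, 55, 110, 220
Sum = 1 + 2 + 4 + 5 + 10 + 11 + 20 + 22 + 44 + 55 + 110 + 220 = 504

σ(220) = 504


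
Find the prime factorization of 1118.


1118 / 2 = 559
559 / 13 = 43
43 / 43 = 1
1118 = 2 × 13 × 43


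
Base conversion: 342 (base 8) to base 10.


342 (base 8) = 226 (decimal)
226 (decimal) = 226 (base 10)


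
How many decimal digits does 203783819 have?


203783819 has 9 digits in base 10
floor(log10(203783819)) + 1 = floor(8.3092) + 1 = 9

9 digits (base 10)


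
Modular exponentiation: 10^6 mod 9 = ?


10^1 mod 9 = 1
10^2 mod 9 = 1
10^3 mod 9 = 1
10^4 mod 9 = 1
10^5 mod 9 = 1
10^6 mod 9 = 1


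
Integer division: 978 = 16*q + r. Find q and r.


978 = 16 * 61 + 2
Check: 976 + 2 = 978

q = 61, r = 2


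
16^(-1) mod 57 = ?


Use the extended Euclidean algorithm on (57, 16); each row r = 57*s + 16*t:
r=57, s=1, t=0
r=16, s=0, t=1
q=3: r=9, s=1, t=-3   [57*(1) + 16*(-3) = 9]
q=1: r=7, s=-1, t=4   [57*(-1) + 16*(4) = 7]
q=1: r=2, s=2, t=-7   [57*(2) + 16*(-7) = 2]
q=3: r=1, s=-7, t=25   [57*(-7) + 16*(25) = 1]
q=2: r=0, s=16, t=-57   [57*(16) + 16*(-57) = 0]
GCD = 1 with t = 25, so 16*(25) ≡ 1 (mod 57)
Inverse = 25 mod 57 = 25
Check: 16 * 25 = 400 ≡ 1 (mod 57)

16^(-1) ≡ 25 (mod 57)


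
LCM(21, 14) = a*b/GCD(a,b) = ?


GCD(21, 14) = 7
LCM = 21*14/7 = 294/7 = 42

LCM = 42


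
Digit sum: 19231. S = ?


1 + 9 + 2 + 3 + 1 = 16


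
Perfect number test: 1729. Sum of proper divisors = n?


Proper divisors of 1729: 1, 7, 13, 19, 91, 133, 247
Sum = 1 + 7 + 13 + 19 + 91 + 133 + 247 = 511

No, 1729 is not perfect (511 ≠ 1729)


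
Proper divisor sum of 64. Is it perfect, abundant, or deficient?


Proper divisors: 1, 2, 4, 8, 16, 32
Sum = 1 + 2 + 4 + 8 + 16 + 32 = 63
63 < 64 → deficient

s(64) = 63 (deficient)


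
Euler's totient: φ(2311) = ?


2311 = 2311
Prime factors: 2311
φ(2311) = 2311 × (1-1/2311)
= 2311 × 2310/2311 = 2310

φ(2311) = 2310


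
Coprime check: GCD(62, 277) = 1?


Euclidean algorithm:
277 = 4 * 62 + 29
62 = 2 * 29 + 4
29 = 7 * 4 + 1
4 = 4 * 1 + 0
GCD(62, 277) = 1

Yes, coprime (GCD = 1)


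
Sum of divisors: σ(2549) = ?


Divisors of 2549: 1, 2549
Sum = 1 + 2549 = 2550

σ(2549) = 2550


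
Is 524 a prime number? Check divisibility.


524 / 2 = 262 (exact division)
524 is NOT prime.

No, 524 is not prime


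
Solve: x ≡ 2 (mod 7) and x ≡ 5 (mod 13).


M = 7*13 = 91
M1 = M/7 = 13, M2 = M/13 = 7
M1^(-1) mod 7 = 6, M2^(-1) mod 13 = 2
x = 2*13*6 + 5*7*2 = 226
226 mod 91 = 44
Check: 44 mod 7 = 2 ✓, 44 mod 13 = 5 ✓

x ≡ 44 (mod 91)


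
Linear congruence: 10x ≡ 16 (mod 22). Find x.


GCD(10, 22) = 2 divides 16
Divide: 5x ≡ 8 (mod 11)
x ≡ 6 (mod 11)


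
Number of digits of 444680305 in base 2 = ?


444680305 in base 2 = 11010100000010100100001110001
Number of digits = 29

29 digits (base 2)


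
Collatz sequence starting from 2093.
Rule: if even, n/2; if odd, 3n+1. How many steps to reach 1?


2093 → 6280 → 3140 → 1570 → 785 → 2356 → 1178 → 589 → 1768 → 884 → 442 → 221 → 664 → 332 → 166 → 83 → 250 → 125 → 376 → 188 → 94 → 47 → 142 → 71 → 214 → 107 → 322 → 161 → 484 → 242 → 121 → 364 → 182 → 91 → 274 → 137 → 412 → 206 → 103 → 310 → 155 → 466 → 233 → 700 → 350 → 175 → 526 → 263 → 790 → 395 → 1186 → 593 → 1780 → 890 → 445 → 1336 → 668 → 334 → 167 → 502 → 251 → 754 → 377 → 1132 → 566 → 283 → 850 → 425 → 1276 → 638 → 319 → 958 → 479 → 1438 → 719 → 2158 → 1079 → 3238 → 1619 → 4858 → 2429 → 7288 → 3644 → 1822 → 911 → 2734 → 1367 → 4102 → 2051 → 6154 → 3077 → 9232 → 4616 → 2308 → 1154 → 577 → 1732 → 866 → 433 → 1300 → 650 → 325 → 976 → 488 → 244 → 122 → 61 → 184 → 92 → 46 → 23 → 70 → 35 → 106 → 53 → 160 → 80 → 40 → 20 → 10 → 5 → 16 → 8 → 4 → 2 → 1
Total steps = 125

125 steps


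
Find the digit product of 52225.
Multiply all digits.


5 × 2 × 2 × 2 × 5 = 200


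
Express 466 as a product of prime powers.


466 / 2 = 233
233 / 233 = 1
466 = 2 × 233


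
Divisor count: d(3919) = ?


3919 = 3919^1
d(3919) = (1+1) = 2

2 divisors


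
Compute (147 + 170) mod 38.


147 + 170 = 317
317 mod 38 = 13


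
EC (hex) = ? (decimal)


EC (base 16) = 236 (decimal)
236 (decimal) = 236 (base 10)


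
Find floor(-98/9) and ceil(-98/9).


-98/9 = -10.8889
floor = -11
ceil = -10

floor = -11, ceil = -10


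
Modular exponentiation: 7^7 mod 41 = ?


7^1 mod 41 = 7
7^2 mod 41 = 8
7^3 mod 41 = 15
7^4 mod 41 = 23
7^5 mod 41 = 38
7^6 mod 41 = 20
7^7 mod 41 = 17


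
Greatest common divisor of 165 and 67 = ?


165 = 2 * 67 + 31
67 = 2 * 31 + 5
31 = 6 * 5 + 1
5 = 5 * 1 + 0
GCD = 1


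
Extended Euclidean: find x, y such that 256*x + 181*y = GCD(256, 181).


Tabular extended Euclidean (each row: r = 256*s + 181*t):
r=256, s=1, t=0
r=181, s=0, t=1
q=1: r=75, s=1, t=-1   [256*(1) + 181*(-1) = 75]
q=2: r=31, s=-2, t=3   [256*(-2) + 181*(3) = 31]
q=2: r=13, s=5, t=-7   [256*(5) + 181*(-7) = 13]
q=2: r=5, s=-12, t=17   [256*(-12) + 181*(17) = 5]
q=2: r=3, s=29, t=-41   [256*(29) + 181*(-41) = 3]
q=1: r=2, s=-41, t=58   [256*(-41) + 181*(58) = 2]
q=1: r=1, s=70, t=-99   [256*(70) + 181*(-99) = 1]
q=2: r=0, s=-181, t=256   [256*(-181) + 181*(256) = 0]
GCD = 1; from the row with r=1: x=70, y=-99
Check: 256*(70) + 181*(-99) = 17920 - 17919 = 1

GCD = 1, x = 70, y = -99


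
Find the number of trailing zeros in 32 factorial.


floor(32/5) = 6
floor(32/25) = 1
Total = 7

7 trailing zeros


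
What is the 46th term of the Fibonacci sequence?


Sequence: 1, 1, 2, 3, 5, 8, 13, 21, 34, 55, 89, 144, 233, 377, 610, 987, 1597, 2584, 4181, 6765, 10946, 17711, 28657, 46368, 75025, 121393, 196418, 317811, 514229, 832040, 1346269, 2178309, 3524578, 5702887, 9227465, 14930352, 24157817, 39088169, 63245986, 102334155, 165580141, 267914296, 433494437, 701408733, 1134903170, 1836311903
F(46) = 1836311903


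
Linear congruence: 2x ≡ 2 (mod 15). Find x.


GCD(2, 15) = 1, unique solution
a^(-1) mod 15 = 8
x = 8 * 2 mod 15 = 1

x ≡ 1 (mod 15)


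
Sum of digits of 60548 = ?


6 + 0 + 5 + 4 + 8 = 23


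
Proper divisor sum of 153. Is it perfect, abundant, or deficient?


Proper divisors: 1, 3, 9, 17, 51
Sum = 1 + 3 + 9 + 17 + 51 = 81
81 < 153 → deficient

s(153) = 81 (deficient)


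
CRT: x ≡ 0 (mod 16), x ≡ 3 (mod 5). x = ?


M = 16*5 = 80
M1 = M/16 = 5, M2 = M/5 = 16
M1^(-1) mod 16 = 13, M2^(-1) mod 5 = 1
x = 0*5*13 + 3*16*1 = 48
48 mod 80 = 48
Check: 48 mod 16 = 0 ✓, 48 mod 5 = 3 ✓

x ≡ 48 (mod 80)


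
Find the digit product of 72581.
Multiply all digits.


7 × 2 × 5 × 8 × 1 = 560


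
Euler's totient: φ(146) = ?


146 = 2 × 73
Prime factors: 2, 73
φ(146) = 146 × (1-1/2) × (1-1/73)
= 146 × 1/2 × 72/73 = 72

φ(146) = 72


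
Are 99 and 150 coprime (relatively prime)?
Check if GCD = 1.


Euclidean algorithm:
150 = 1 * 99 + 51
99 = 1 * 51 + 48
51 = 1 * 48 + 3
48 = 16 * 3 + 0
GCD(99, 150) = 3

No, not coprime (GCD = 3)


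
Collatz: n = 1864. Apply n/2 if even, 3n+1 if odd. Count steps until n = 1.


1864 → 932 → 466 → 233 → 700 → 350 → 175 → 526 → 263 → 790 → 395 → 1186 → 593 → 1780 → 890 → 445 → 1336 → 668 → 334 → 167 → 502 → 251 → 754 → 377 → 1132 → 566 → 283 → 850 → 425 → 1276 → 638 → 319 → 958 → 479 → 1438 → 719 → 2158 → 1079 → 3238 → 1619 → 4858 → 2429 → 7288 → 3644 → 1822 → 911 → 2734 → 1367 → 4102 → 2051 → 6154 → 3077 → 9232 → 4616 → 2308 → 1154 → 577 → 1732 → 866 → 433 → 1300 → 650 → 325 → 976 → 488 → 244 → 122 → 61 → 184 → 92 → 46 → 23 → 70 → 35 → 106 → 53 → 160 → 80 → 40 → 20 → 10 → 5 → 16 → 8 → 4 → 2 → 1
Total steps = 86

86 steps


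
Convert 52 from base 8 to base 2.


52 (base 8) = 42 (decimal)
42 (decimal) = 101010 (base 2)


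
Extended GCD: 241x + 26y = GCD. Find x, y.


Tabular extended Euclidean (each row: r = 241*s + 26*t):
r=241, s=1, t=0
r=26, s=0, t=1
q=9: r=7, s=1, t=-9   [241*(1) + 26*(-9) = 7]
q=3: r=5, s=-3, t=28   [241*(-3) + 26*(28) = 5]
q=1: r=2, s=4, t=-37   [241*(4) + 26*(-37) = 2]
q=2: r=1, s=-11, t=102   [241*(-11) + 26*(102) = 1]
q=2: r=0, s=26, t=-241   [241*(26) + 26*(-241) = 0]
GCD = 1; from the row with r=1: x=-11, y=102
Check: 241*(-11) + 26*(102) = -2651 + 2652 = 1

GCD = 1, x = -11, y = 102


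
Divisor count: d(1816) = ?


1816 = 2^3 × 227^1
d(1816) = (3+1) × (1+1) = 8

8 divisors


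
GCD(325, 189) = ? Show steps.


325 = 1 * 189 + 136
189 = 1 * 136 + 53
136 = 2 * 53 + 30
53 = 1 * 30 + 23
30 = 1 * 23 + 7
23 = 3 * 7 + 2
7 = 3 * 2 + 1
2 = 2 * 1 + 0
GCD = 1


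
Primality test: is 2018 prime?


2018 / 2 = 1009 (exact division)
2018 is NOT prime.

No, 2018 is not prime


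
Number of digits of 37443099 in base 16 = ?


37443099 in base 16 = 23B561B
Number of digits = 7

7 digits (base 16)


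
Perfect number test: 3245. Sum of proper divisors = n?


Proper divisors of 3245: 1, 5, 11, 55, 59, 295, 649
Sum = 1 + 5 + 11 + 55 + 59 + 295 + 649 = 1075

No, 3245 is not perfect (1075 ≠ 3245)


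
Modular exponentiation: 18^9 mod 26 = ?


18^1 mod 26 = 18
18^2 mod 26 = 12
18^3 mod 26 = 8
18^4 mod 26 = 14
18^5 mod 26 = 18
18^6 mod 26 = 12
18^7 mod 26 = 8
18^8 mod 26 = 14
18^9 mod 26 = 18


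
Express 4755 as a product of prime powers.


4755 / 3 = 1585
1585 / 5 = 317
317 / 317 = 1
4755 = 3 × 5 × 317


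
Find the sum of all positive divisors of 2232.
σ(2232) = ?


Divisors of 2232: 1, 2, 3, 4, 6, 8, 9, 12, 18, 24, 31, 36, 62, 72, 93, 124, 186, 248, 279, 372, 558, 744, 1116, 2232
Sum = 1 + 2 + 3 + 4 + 6 + 8 + 9 + 12 + 18 + 24 + 31 + 36 + 62 + 72 + 93 + 124 + 186 + 248 + 279 + 372 + 558 + 744 + 1116 + 2232 = 6240

σ(2232) = 6240


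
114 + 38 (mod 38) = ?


114 + 38 = 152
152 mod 38 = 0


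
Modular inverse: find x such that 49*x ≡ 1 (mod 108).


Use the extended Euclidean algorithm on (108, 49); each row r = 108*s + 49*t:
r=108, s=1, t=0
r=49, s=0, t=1
q=2: r=10, s=1, t=-2   [108*(1) + 49*(-2) = 10]
q=4: r=9, s=-4, t=9   [108*(-4) + 49*(9) = 9]
q=1: r=1, s=5, t=-11   [108*(5) + 49*(-11) = 1]
q=9: r=0, s=-49, t=108   [108*(-49) + 49*(108) = 0]
GCD = 1 with t = -11, so 49*(-11) ≡ 1 (mod 108)
Inverse = -11 mod 108 = 97
Check: 49 * 97 = 4753 ≡ 1 (mod 108)

49^(-1) ≡ 97 (mod 108)


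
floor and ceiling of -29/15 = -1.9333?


-29/15 = -1.9333
floor = -2
ceil = -1

floor = -2, ceil = -1


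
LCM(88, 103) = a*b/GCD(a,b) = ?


GCD(88, 103) = 1
LCM = 88*103/1 = 9064/1 = 9064

LCM = 9064


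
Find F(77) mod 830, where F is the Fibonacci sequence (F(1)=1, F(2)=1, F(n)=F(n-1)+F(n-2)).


F(k) mod 830 for k=1..77:
1, 1, 2, 3, 5, 8, 13, 21, 34, 55, 89, 144, 233, 377, 610, 157, 767, 94, 31, 125, 156, 281, 437, 718, 325, 213, 538, 751, 459, 380, 9, 389, 398, 787, 355, 312, 667, 149, 816, 135, 121, 256, 377, 633, 180, 813, 163, 146, 309, 455, 764, 389, 323, 712, 205, 87, 292, 379, 671, 220, 61, 281, 342, 623, 135, 758, 63, 821, 54, 45, 99, 144, 243, 387, 630, 187, 817
F(77) mod 830 = 817


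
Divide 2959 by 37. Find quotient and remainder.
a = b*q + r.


2959 = 37 * 79 + 36
Check: 2923 + 36 = 2959

q = 79, r = 36


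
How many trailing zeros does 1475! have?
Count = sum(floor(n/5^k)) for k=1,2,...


floor(1475/5) = 295
floor(1475/25) = 59
floor(1475/125) = 11
floor(1475/625) = 2
Total = 367

367 trailing zeros


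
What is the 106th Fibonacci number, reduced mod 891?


F(k) mod 891 for k=1..106:
1, 1, 2, 3, 5, 8, 13, 21, 34, 55, 89, 144, 233, 377, 610, 96, 706, 802, 617, 528, 254, 782, 145, 36, 181, 217, 398, 615, 122, 737, 859, 705, 673, 487, 269, 756, 134, 890, 133, 132, 265, 397, 662, 168, 830, 107, 46, 153, 199, 352, 551, 12, 563, 575, 247, 822, 178, 109, 287, 396, 683, 188, 871, 168, 148, 316, 464, 780, 353, 242, 595, 837, 541, 487, 137, 624, 761, 494, 364, 858, 331, 298, 629, 36, 665, 701, 475, 285, 760, 154, 23, 177, 200, 377, 577, 63, 640, 703, 452, 264, 716, 89, 805, 3, 808, 811
F(106) mod 891 = 811


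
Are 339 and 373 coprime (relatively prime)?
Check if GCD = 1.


Euclidean algorithm:
373 = 1 * 339 + 34
339 = 9 * 34 + 33
34 = 1 * 33 + 1
33 = 33 * 1 + 0
GCD(339, 373) = 1

Yes, coprime (GCD = 1)


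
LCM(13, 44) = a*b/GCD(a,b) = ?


GCD(13, 44) = 1
LCM = 13*44/1 = 572/1 = 572

LCM = 572


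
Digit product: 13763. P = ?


1 × 3 × 7 × 6 × 3 = 378


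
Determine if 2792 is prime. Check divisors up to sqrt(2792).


2792 / 2 = 1396 (exact division)
2792 is NOT prime.

No, 2792 is not prime


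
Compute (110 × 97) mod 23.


110 × 97 = 10670
10670 mod 23 = 21


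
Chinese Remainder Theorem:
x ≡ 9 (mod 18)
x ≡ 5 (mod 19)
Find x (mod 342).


M = 18*19 = 342
M1 = M/18 = 19, M2 = M/19 = 18
M1^(-1) mod 18 = 1, M2^(-1) mod 19 = 18
x = 9*19*1 + 5*18*18 = 1791
1791 mod 342 = 81
Check: 81 mod 18 = 9 ✓, 81 mod 19 = 5 ✓

x ≡ 81 (mod 342)


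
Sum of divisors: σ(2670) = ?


Divisors of 2670: 1, 2, 3, 5, 6, 10, 15, 30, 89, 178, 267, 445, 534, 890, 1335, 2670
Sum = 1 + 2 + 3 + 5 + 6 + 10 + 15 + 30 + 89 + 178 + 267 + 445 + 534 + 890 + 1335 + 2670 = 6480

σ(2670) = 6480


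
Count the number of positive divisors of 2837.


2837 = 2837^1
d(2837) = (1+1) = 2

2 divisors


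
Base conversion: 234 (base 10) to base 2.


234 (base 10) = 234 (decimal)
234 (decimal) = 11101010 (base 2)


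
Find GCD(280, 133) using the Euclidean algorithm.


280 = 2 * 133 + 14
133 = 9 * 14 + 7
14 = 2 * 7 + 0
GCD = 7


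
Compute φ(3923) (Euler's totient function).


3923 = 3923
Prime factors: 3923
φ(3923) = 3923 × (1-1/3923)
= 3923 × 3922/3923 = 3922

φ(3923) = 3922


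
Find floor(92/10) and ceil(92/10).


92/10 = 9.2000
floor = 9
ceil = 10

floor = 9, ceil = 10


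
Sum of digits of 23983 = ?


2 + 3 + 9 + 8 + 3 = 25


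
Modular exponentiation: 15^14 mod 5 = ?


15^1 mod 5 = 0
15^2 mod 5 = 0
15^3 mod 5 = 0
15^4 mod 5 = 0
15^5 mod 5 = 0
15^6 mod 5 = 0
15^7 mod 5 = 0
15^8 mod 5 = 0
15^9 mod 5 = 0
15^10 mod 5 = 0
15^11 mod 5 = 0
15^12 mod 5 = 0
15^13 mod 5 = 0
15^14 mod 5 = 0


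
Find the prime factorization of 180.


180 / 2 = 90
90 / 2 = 45
45 / 3 = 15
15 / 3 = 5
5 / 5 = 1
180 = 2^2 × 3^2 × 5


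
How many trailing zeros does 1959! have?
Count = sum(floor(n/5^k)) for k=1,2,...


floor(1959/5) = 391
floor(1959/25) = 78
floor(1959/125) = 15
floor(1959/625) = 3
Total = 487

487 trailing zeros


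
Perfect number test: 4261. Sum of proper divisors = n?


Proper divisors of 4261: 1
Sum = 1 = 1

No, 4261 is not perfect (1 ≠ 4261)


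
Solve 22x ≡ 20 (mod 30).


GCD(22, 30) = 2 divides 20
Divide: 11x ≡ 10 (mod 15)
x ≡ 5 (mod 15)


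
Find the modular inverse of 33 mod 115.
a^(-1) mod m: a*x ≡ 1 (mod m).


Use the extended Euclidean algorithm on (115, 33); each row r = 115*s + 33*t:
r=115, s=1, t=0
r=33, s=0, t=1
q=3: r=16, s=1, t=-3   [115*(1) + 33*(-3) = 16]
q=2: r=1, s=-2, t=7   [115*(-2) + 33*(7) = 1]
q=16: r=0, s=33, t=-115   [115*(33) + 33*(-115) = 0]
GCD = 1 with t = 7, so 33*(7) ≡ 1 (mod 115)
Inverse = 7 mod 115 = 7
Check: 33 * 7 = 231 ≡ 1 (mod 115)

33^(-1) ≡ 7 (mod 115)


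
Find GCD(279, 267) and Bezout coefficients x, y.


Tabular extended Euclidean (each row: r = 279*s + 267*t):
r=279, s=1, t=0
r=267, s=0, t=1
q=1: r=12, s=1, t=-1   [279*(1) + 267*(-1) = 12]
q=22: r=3, s=-22, t=23   [279*(-22) + 267*(23) = 3]
q=4: r=0, s=89, t=-93   [279*(89) + 267*(-93) = 0]
GCD = 3; from the row with r=3: x=-22, y=23
Check: 279*(-22) + 267*(23) = -6138 + 6141 = 3

GCD = 3, x = -22, y = 23


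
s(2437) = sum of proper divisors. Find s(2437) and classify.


Proper divisors: 1
Sum = 1 = 1
1 < 2437 → deficient

s(2437) = 1 (deficient)


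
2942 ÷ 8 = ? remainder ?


2942 = 8 * 367 + 6
Check: 2936 + 6 = 2942

q = 367, r = 6


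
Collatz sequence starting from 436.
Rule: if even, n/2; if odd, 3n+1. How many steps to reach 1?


436 → 218 → 109 → 328 → 164 → 82 → 41 → 124 → 62 → 31 → 94 → 47 → 142 → 71 → 214 → 107 → 322 → 161 → 484 → 242 → 121 → 364 → 182 → 91 → 274 → 137 → 412 → 206 → 103 → 310 → 155 → 466 → 233 → 700 → 350 → 175 → 526 → 263 → 790 → 395 → 1186 → 593 → 1780 → 890 → 445 → 1336 → 668 → 334 → 167 → 502 → 251 → 754 → 377 → 1132 → 566 → 283 → 850 → 425 → 1276 → 638 → 319 → 958 → 479 → 1438 → 719 → 2158 → 1079 → 3238 → 1619 → 4858 → 2429 → 7288 → 3644 → 1822 → 911 → 2734 → 1367 → 4102 → 2051 → 6154 → 3077 → 9232 → 4616 → 2308 → 1154 → 577 → 1732 → 866 → 433 → 1300 → 650 → 325 → 976 → 488 → 244 → 122 → 61 → 184 → 92 → 46 → 23 → 70 → 35 → 106 → 53 → 160 → 80 → 40 → 20 → 10 → 5 → 16 → 8 → 4 → 2 → 1
Total steps = 115

115 steps


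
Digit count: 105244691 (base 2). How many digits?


105244691 in base 2 = 110010001011110100000010011
Number of digits = 27

27 digits (base 2)


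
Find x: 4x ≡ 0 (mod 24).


GCD(4, 24) = 4 divides 0
Divide: 1x ≡ 0 (mod 6)
x ≡ 0 (mod 6)


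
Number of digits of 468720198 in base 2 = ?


468720198 in base 2 = 11011111100000001101001000110
Number of digits = 29

29 digits (base 2)


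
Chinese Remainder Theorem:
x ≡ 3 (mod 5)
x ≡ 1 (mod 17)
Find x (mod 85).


M = 5*17 = 85
M1 = M/5 = 17, M2 = M/17 = 5
M1^(-1) mod 5 = 3, M2^(-1) mod 17 = 7
x = 3*17*3 + 1*5*7 = 188
188 mod 85 = 18
Check: 18 mod 5 = 3 ✓, 18 mod 17 = 1 ✓

x ≡ 18 (mod 85)


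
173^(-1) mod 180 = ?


Use the extended Euclidean algorithm on (180, 173); each row r = 180*s + 173*t:
r=180, s=1, t=0
r=173, s=0, t=1
q=1: r=7, s=1, t=-1   [180*(1) + 173*(-1) = 7]
q=24: r=5, s=-24, t=25   [180*(-24) + 173*(25) = 5]
q=1: r=2, s=25, t=-26   [180*(25) + 173*(-26) = 2]
q=2: r=1, s=-74, t=77   [180*(-74) + 173*(77) = 1]
q=2: r=0, s=173, t=-180   [180*(173) + 173*(-180) = 0]
GCD = 1 with t = 77, so 173*(77) ≡ 1 (mod 180)
Inverse = 77 mod 180 = 77
Check: 173 * 77 = 13321 ≡ 1 (mod 180)

173^(-1) ≡ 77 (mod 180)


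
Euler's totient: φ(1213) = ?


1213 = 1213
Prime factors: 1213
φ(1213) = 1213 × (1-1/1213)
= 1213 × 1212/1213 = 1212

φ(1213) = 1212


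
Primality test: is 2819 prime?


Check divisors up to sqrt(2819) = 53.0943
No divisors found.
2819 is prime.

Yes, 2819 is prime


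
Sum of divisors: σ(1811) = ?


Divisors of 1811: 1, 1811
Sum = 1 + 1811 = 1812

σ(1811) = 1812


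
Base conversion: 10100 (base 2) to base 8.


10100 (base 2) = 20 (decimal)
20 (decimal) = 24 (base 8)


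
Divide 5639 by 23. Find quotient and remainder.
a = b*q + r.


5639 = 23 * 245 + 4
Check: 5635 + 4 = 5639

q = 245, r = 4


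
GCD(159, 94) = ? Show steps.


159 = 1 * 94 + 65
94 = 1 * 65 + 29
65 = 2 * 29 + 7
29 = 4 * 7 + 1
7 = 7 * 1 + 0
GCD = 1


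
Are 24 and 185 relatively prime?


Euclidean algorithm:
185 = 7 * 24 + 17
24 = 1 * 17 + 7
17 = 2 * 7 + 3
7 = 2 * 3 + 1
3 = 3 * 1 + 0
GCD(24, 185) = 1

Yes, coprime (GCD = 1)


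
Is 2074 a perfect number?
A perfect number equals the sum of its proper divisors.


Proper divisors of 2074: 1, 2, 17, 34, 61, 122, 1037
Sum = 1 + 2 + 17 + 34 + 61 + 122 + 1037 = 1274

No, 2074 is not perfect (1274 ≠ 2074)


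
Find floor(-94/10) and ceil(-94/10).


-94/10 = -9.4000
floor = -10
ceil = -9

floor = -10, ceil = -9


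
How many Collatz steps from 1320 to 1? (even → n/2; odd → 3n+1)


1320 → 660 → 330 → 165 → 496 → 248 → 124 → 62 → 31 → 94 → 47 → 142 → 71 → 214 → 107 → 322 → 161 → 484 → 242 → 121 → 364 → 182 → 91 → 274 → 137 → 412 → 206 → 103 → 310 → 155 → 466 → 233 → 700 → 350 → 175 → 526 → 263 → 790 → 395 → 1186 → 593 → 1780 → 890 → 445 → 1336 → 668 → 334 → 167 → 502 → 251 → 754 → 377 → 1132 → 566 → 283 → 850 → 425 → 1276 → 638 → 319 → 958 → 479 → 1438 → 719 → 2158 → 1079 → 3238 → 1619 → 4858 → 2429 → 7288 → 3644 → 1822 → 911 → 2734 → 1367 → 4102 → 2051 → 6154 → 3077 → 9232 → 4616 → 2308 → 1154 → 577 → 1732 → 866 → 433 → 1300 → 650 → 325 → 976 → 488 → 244 → 122 → 61 → 184 → 92 → 46 → 23 → 70 → 35 → 106 → 53 → 160 → 80 → 40 → 20 → 10 → 5 → 16 → 8 → 4 → 2 → 1
Total steps = 114

114 steps


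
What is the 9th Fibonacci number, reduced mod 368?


F(k) mod 368 for k=1..9:
1, 1, 2, 3, 5, 8, 13, 21, 34
F(9) mod 368 = 34


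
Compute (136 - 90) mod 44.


136 - 90 = 46
46 mod 44 = 2


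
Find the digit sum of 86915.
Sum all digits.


8 + 6 + 9 + 1 + 5 = 29


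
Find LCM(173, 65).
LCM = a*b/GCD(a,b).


GCD(173, 65) = 1
LCM = 173*65/1 = 11245/1 = 11245

LCM = 11245


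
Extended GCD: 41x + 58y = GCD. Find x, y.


Tabular extended Euclidean (each row: r = 41*s + 58*t):
r=41, s=1, t=0
r=58, s=0, t=1
q=0: r=41, s=1, t=0   [41*(1) + 58*(0) = 41]
q=1: r=17, s=-1, t=1   [41*(-1) + 58*(1) = 17]
q=2: r=7, s=3, t=-2   [41*(3) + 58*(-2) = 7]
q=2: r=3, s=-7, t=5   [41*(-7) + 58*(5) = 3]
q=2: r=1, s=17, t=-12   [41*(17) + 58*(-12) = 1]
q=3: r=0, s=-58, t=41   [41*(-58) + 58*(41) = 0]
GCD = 1; from the row with r=1: x=17, y=-12
Check: 41*(17) + 58*(-12) = 697 - 696 = 1

GCD = 1, x = 17, y = -12


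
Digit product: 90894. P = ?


9 × 0 × 8 × 9 × 4 = 0


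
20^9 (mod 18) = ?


20^1 mod 18 = 2
20^2 mod 18 = 4
20^3 mod 18 = 8
20^4 mod 18 = 16
20^5 mod 18 = 14
20^6 mod 18 = 10
20^7 mod 18 = 2
20^8 mod 18 = 4
20^9 mod 18 = 8


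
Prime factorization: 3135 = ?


3135 / 3 = 1045
1045 / 5 = 209
209 / 11 = 19
19 / 19 = 1
3135 = 3 × 5 × 11 × 19


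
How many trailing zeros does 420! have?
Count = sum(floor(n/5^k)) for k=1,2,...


floor(420/5) = 84
floor(420/25) = 16
floor(420/125) = 3
Total = 103

103 trailing zeros


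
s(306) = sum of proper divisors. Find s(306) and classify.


Proper divisors: 1, 2, 3, 6, 9, 17, 18, 34, 51, 102, 153
Sum = 1 + 2 + 3 + 6 + 9 + 17 + 18 + 34 + 51 + 102 + 153 = 396
396 > 306 → abundant

s(306) = 396 (abundant)


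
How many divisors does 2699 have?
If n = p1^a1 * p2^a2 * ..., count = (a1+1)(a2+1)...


2699 = 2699^1
d(2699) = (1+1) = 2

2 divisors


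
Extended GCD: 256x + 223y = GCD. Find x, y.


Tabular extended Euclidean (each row: r = 256*s + 223*t):
r=256, s=1, t=0
r=223, s=0, t=1
q=1: r=33, s=1, t=-1   [256*(1) + 223*(-1) = 33]
q=6: r=25, s=-6, t=7   [256*(-6) + 223*(7) = 25]
q=1: r=8, s=7, t=-8   [256*(7) + 223*(-8) = 8]
q=3: r=1, s=-27, t=31   [256*(-27) + 223*(31) = 1]
q=8: r=0, s=223, t=-256   [256*(223) + 223*(-256) = 0]
GCD = 1; from the row with r=1: x=-27, y=31
Check: 256*(-27) + 223*(31) = -6912 + 6913 = 1

GCD = 1, x = -27, y = 31


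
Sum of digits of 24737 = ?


2 + 4 + 7 + 3 + 7 = 23


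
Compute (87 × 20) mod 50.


87 × 20 = 1740
1740 mod 50 = 40


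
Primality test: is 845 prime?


845 / 5 = 169 (exact division)
845 is NOT prime.

No, 845 is not prime


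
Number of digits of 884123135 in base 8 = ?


884123135 in base 8 = 6454522777
Number of digits = 10

10 digits (base 8)


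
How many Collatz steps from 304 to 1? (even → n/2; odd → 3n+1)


304 → 152 → 76 → 38 → 19 → 58 → 29 → 88 → 44 → 22 → 11 → 34 → 17 → 52 → 26 → 13 → 40 → 20 → 10 → 5 → 16 → 8 → 4 → 2 → 1
Total steps = 24

24 steps


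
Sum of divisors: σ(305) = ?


Divisors of 305: 1, 5, 61, 305
Sum = 1 + 5 + 61 + 305 = 372

σ(305) = 372


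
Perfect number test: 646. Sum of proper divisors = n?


Proper divisors of 646: 1, 2, 17, 19, 34, 38, 323
Sum = 1 + 2 + 17 + 19 + 34 + 38 + 323 = 434

No, 646 is not perfect (434 ≠ 646)


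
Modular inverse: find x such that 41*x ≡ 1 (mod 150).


Use the extended Euclidean algorithm on (150, 41); each row r = 150*s + 41*t:
r=150, s=1, t=0
r=41, s=0, t=1
q=3: r=27, s=1, t=-3   [150*(1) + 41*(-3) = 27]
q=1: r=14, s=-1, t=4   [150*(-1) + 41*(4) = 14]
q=1: r=13, s=2, t=-7   [150*(2) + 41*(-7) = 13]
q=1: r=1, s=-3, t=11   [150*(-3) + 41*(11) = 1]
q=13: r=0, s=41, t=-150   [150*(41) + 41*(-150) = 0]
GCD = 1 with t = 11, so 41*(11) ≡ 1 (mod 150)
Inverse = 11 mod 150 = 11
Check: 41 * 11 = 451 ≡ 1 (mod 150)

41^(-1) ≡ 11 (mod 150)


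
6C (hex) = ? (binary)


6C (base 16) = 108 (decimal)
108 (decimal) = 1101100 (base 2)


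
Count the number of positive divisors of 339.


339 = 3^1 × 113^1
d(339) = (1+1) × (1+1) = 4

4 divisors


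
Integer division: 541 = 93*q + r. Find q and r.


541 = 93 * 5 + 76
Check: 465 + 76 = 541

q = 5, r = 76


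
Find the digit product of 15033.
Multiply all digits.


1 × 5 × 0 × 3 × 3 = 0


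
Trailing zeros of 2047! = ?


floor(2047/5) = 409
floor(2047/25) = 81
floor(2047/125) = 16
floor(2047/625) = 3
Total = 509

509 trailing zeros


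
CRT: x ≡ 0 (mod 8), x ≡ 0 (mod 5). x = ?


M = 8*5 = 40
M1 = M/8 = 5, M2 = M/5 = 8
M1^(-1) mod 8 = 5, M2^(-1) mod 5 = 2
x = 0*5*5 + 0*8*2 = 0
0 mod 40 = 0
Check: 0 mod 8 = 0 ✓, 0 mod 5 = 0 ✓

x ≡ 0 (mod 40)


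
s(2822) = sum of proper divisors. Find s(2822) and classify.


Proper divisors: 1, 2, 17, 34, 83, 166, 1411
Sum = 1 + 2 + 17 + 34 + 83 + 166 + 1411 = 1714
1714 < 2822 → deficient

s(2822) = 1714 (deficient)


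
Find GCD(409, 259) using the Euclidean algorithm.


409 = 1 * 259 + 150
259 = 1 * 150 + 109
150 = 1 * 109 + 41
109 = 2 * 41 + 27
41 = 1 * 27 + 14
27 = 1 * 14 + 13
14 = 1 * 13 + 1
13 = 13 * 1 + 0
GCD = 1


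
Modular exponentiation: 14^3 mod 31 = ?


14^1 mod 31 = 14
14^2 mod 31 = 10
14^3 mod 31 = 16


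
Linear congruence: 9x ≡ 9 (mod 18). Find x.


GCD(9, 18) = 9 divides 9
Divide: 1x ≡ 1 (mod 2)
x ≡ 1 (mod 2)


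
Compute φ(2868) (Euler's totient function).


2868 = 2^2 × 3 × 239
Prime factors: 2, 3, 239
φ(2868) = 2868 × (1-1/2) × (1-1/3) × (1-1/239)
= 2868 × 1/2 × 2/3 × 238/239 = 952

φ(2868) = 952


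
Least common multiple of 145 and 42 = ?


GCD(145, 42) = 1
LCM = 145*42/1 = 6090/1 = 6090

LCM = 6090


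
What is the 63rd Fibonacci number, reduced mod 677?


F(k) mod 677 for k=1..63:
1, 1, 2, 3, 5, 8, 13, 21, 34, 55, 89, 144, 233, 377, 610, 310, 243, 553, 119, 672, 114, 109, 223, 332, 555, 210, 88, 298, 386, 7, 393, 400, 116, 516, 632, 471, 426, 220, 646, 189, 158, 347, 505, 175, 3, 178, 181, 359, 540, 222, 85, 307, 392, 22, 414, 436, 173, 609, 105, 37, 142, 179, 321
F(63) mod 677 = 321


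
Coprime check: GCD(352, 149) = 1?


Euclidean algorithm:
352 = 2 * 149 + 54
149 = 2 * 54 + 41
54 = 1 * 41 + 13
41 = 3 * 13 + 2
13 = 6 * 2 + 1
2 = 2 * 1 + 0
GCD(352, 149) = 1

Yes, coprime (GCD = 1)


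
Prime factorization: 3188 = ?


3188 / 2 = 1594
1594 / 2 = 797
797 / 797 = 1
3188 = 2^2 × 797


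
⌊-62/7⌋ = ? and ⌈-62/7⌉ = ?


-62/7 = -8.8571
floor = -9
ceil = -8

floor = -9, ceil = -8


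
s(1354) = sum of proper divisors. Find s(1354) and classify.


Proper divisors: 1, 2, 677
Sum = 1 + 2 + 677 = 680
680 < 1354 → deficient

s(1354) = 680 (deficient)


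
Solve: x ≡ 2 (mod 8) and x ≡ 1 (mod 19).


M = 8*19 = 152
M1 = M/8 = 19, M2 = M/19 = 8
M1^(-1) mod 8 = 3, M2^(-1) mod 19 = 12
x = 2*19*3 + 1*8*12 = 210
210 mod 152 = 58
Check: 58 mod 8 = 2 ✓, 58 mod 19 = 1 ✓

x ≡ 58 (mod 152)


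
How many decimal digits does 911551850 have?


911551850 has 9 digits in base 10
floor(log10(911551850)) + 1 = floor(8.9598) + 1 = 9

9 digits (base 10)


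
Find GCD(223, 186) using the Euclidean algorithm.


223 = 1 * 186 + 37
186 = 5 * 37 + 1
37 = 37 * 1 + 0
GCD = 1


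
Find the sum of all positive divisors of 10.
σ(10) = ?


Divisors of 10: 1, 2, 5, 10
Sum = 1 + 2 + 5 + 10 = 18

σ(10) = 18


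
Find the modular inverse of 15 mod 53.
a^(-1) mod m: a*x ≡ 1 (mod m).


Use the extended Euclidean algorithm on (53, 15); each row r = 53*s + 15*t:
r=53, s=1, t=0
r=15, s=0, t=1
q=3: r=8, s=1, t=-3   [53*(1) + 15*(-3) = 8]
q=1: r=7, s=-1, t=4   [53*(-1) + 15*(4) = 7]
q=1: r=1, s=2, t=-7   [53*(2) + 15*(-7) = 1]
q=7: r=0, s=-15, t=53   [53*(-15) + 15*(53) = 0]
GCD = 1 with t = -7, so 15*(-7) ≡ 1 (mod 53)
Inverse = -7 mod 53 = 46
Check: 15 * 46 = 690 ≡ 1 (mod 53)

15^(-1) ≡ 46 (mod 53)


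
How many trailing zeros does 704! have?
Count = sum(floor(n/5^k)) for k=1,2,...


floor(704/5) = 140
floor(704/25) = 28
floor(704/125) = 5
floor(704/625) = 1
Total = 174

174 trailing zeros


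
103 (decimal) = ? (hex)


103 (base 10) = 103 (decimal)
103 (decimal) = 67 (base 16)


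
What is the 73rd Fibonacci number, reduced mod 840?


F(k) mod 840 for k=1..73:
1, 1, 2, 3, 5, 8, 13, 21, 34, 55, 89, 144, 233, 377, 610, 147, 757, 64, 821, 45, 26, 71, 97, 168, 265, 433, 698, 291, 149, 440, 589, 189, 778, 127, 65, 192, 257, 449, 706, 315, 181, 496, 677, 333, 170, 503, 673, 336, 169, 505, 674, 339, 173, 512, 685, 357, 202, 559, 761, 480, 401, 41, 442, 483, 85, 568, 653, 381, 194, 575, 769, 504, 433
F(73) mod 840 = 433


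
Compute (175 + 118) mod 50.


175 + 118 = 293
293 mod 50 = 43


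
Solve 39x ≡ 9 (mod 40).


GCD(39, 40) = 1, unique solution
a^(-1) mod 40 = 39
x = 39 * 9 mod 40 = 31

x ≡ 31 (mod 40)


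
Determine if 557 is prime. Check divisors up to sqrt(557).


Check divisors up to sqrt(557) = 23.6008
No divisors found.
557 is prime.

Yes, 557 is prime


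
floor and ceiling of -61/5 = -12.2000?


-61/5 = -12.2000
floor = -13
ceil = -12

floor = -13, ceil = -12
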